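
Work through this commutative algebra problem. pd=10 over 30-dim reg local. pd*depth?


pd+depth=30
depth=30-10=20
pd*depth=10*20=200


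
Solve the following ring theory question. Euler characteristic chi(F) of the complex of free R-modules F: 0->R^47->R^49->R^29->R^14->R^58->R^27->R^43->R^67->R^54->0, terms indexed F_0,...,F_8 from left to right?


chi = sum (-1)^i * rank:
(-1)^0*47=47
(-1)^1*49=-49
(-1)^2*29=29
(-1)^3*14=-14
(-1)^4*58=58
(-1)^5*27=-27
(-1)^6*43=43
(-1)^7*67=-67
(-1)^8*54=54
chi=74


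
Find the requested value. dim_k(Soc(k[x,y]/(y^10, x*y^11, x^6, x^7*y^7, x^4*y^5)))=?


Socle = ann(m) = span of standard monomials u with x*u, y*u in I (staircase corners).
Redundant generators: x*y^11, x^7*y^7
Minimal generators: x^6, x^4*y^5, y^10
Corners: x^3y^9, x^5y^4
Socle dim=2


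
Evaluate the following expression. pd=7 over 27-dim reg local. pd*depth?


pd+depth=27
depth=27-7=20
pd*depth=7*20=140


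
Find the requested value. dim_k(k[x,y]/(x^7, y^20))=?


Basis: x^i*y^j, i<7, j<20
7*20=140


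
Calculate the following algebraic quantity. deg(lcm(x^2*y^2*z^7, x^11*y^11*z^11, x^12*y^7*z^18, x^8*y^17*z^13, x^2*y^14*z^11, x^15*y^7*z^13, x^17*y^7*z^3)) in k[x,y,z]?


lcm = componentwise max:
x: max(2,11,12,8,2,15,17)=17
y: max(2,11,7,17,14,7,7)=17
z: max(7,11,18,13,11,13,3)=18
Total=17+17+18=52


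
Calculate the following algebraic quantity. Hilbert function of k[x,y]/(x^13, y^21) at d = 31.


k[x,y], I = (x^13, y^21), d = 31
Need i < 13 and d-i < 21.
Range: 11 <= i <= 12.
H(31) = 2


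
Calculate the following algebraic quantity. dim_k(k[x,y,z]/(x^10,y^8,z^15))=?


Basis: x^iy^jz^k, i<10,j<8,k<15
10*8*15=1200


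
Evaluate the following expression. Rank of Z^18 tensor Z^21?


rank(M(x)N) = rank(M)*rank(N)
18*21 = 378


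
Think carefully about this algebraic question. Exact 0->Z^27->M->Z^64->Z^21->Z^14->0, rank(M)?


Alt sum=0:
(-1)^0*27 + (-1)^1*? + (-1)^2*64 + (-1)^3*21 + (-1)^4*14=0
rank(M)=84


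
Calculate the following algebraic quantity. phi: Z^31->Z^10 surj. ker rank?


rank(ker) = 31-10 = 21


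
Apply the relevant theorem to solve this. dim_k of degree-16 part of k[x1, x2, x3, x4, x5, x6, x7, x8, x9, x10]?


C(d+n-1,n-1)=C(25,9)=2042975


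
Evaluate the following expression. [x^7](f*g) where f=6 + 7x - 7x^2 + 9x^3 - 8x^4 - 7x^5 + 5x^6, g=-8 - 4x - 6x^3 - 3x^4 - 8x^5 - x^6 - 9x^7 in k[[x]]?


[x^7] = sum a_i*b_j, i+j=7
  6*-9=-54
  7*-1=-7
  -7*-8=56
  9*-3=-27
  -8*-6=48
  5*-4=-20
Sum=-4


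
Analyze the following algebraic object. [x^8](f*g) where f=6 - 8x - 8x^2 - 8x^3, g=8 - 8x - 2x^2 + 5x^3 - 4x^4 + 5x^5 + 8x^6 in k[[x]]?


[x^8] = sum a_i*b_j, i+j=8
  -8*8=-64
  -8*5=-40
Sum=-104


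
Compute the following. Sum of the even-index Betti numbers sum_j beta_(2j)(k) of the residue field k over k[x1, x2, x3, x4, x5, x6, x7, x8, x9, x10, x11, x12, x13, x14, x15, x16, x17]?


Koszul resolution: beta_i(k)=C(n,i), n=17
sum_even C(17,i) = 2^(n-1) = 2^16 = 65536


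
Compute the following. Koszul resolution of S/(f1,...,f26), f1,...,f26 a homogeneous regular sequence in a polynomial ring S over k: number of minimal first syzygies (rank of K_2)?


Regular sequence => Koszul complex is the minimal free resolution.
Syz_1 minimally generated by Koszul relations f_i*e_j - f_j*e_i (i<j): mu(Syz_1) = beta_2 = C(m,2) = m(m-1)/2
m=26
26*25/2 = 325


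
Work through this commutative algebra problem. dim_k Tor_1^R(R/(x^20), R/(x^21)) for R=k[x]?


Tor_1(R/I,R/J)=(I cap J)/IJ=(x^21)/(x^41)
dim=41-21=min(20,21)=20


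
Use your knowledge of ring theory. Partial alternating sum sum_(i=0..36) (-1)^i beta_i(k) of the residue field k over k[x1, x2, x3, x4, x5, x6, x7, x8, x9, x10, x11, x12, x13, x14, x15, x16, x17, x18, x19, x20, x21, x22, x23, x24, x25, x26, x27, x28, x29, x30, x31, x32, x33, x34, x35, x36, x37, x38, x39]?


Koszul resolution: beta_i(k)=C(n,i), n=39
sum_(i=0..p) (-1)^i C(n,i) = (-1)^p C(n-1,p)
(-1)^36*C(38,36) = (-1)^36*703 = 703


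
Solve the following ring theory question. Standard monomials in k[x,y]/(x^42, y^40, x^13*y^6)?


k[x,y]/I, I = (x^42, y^40, x^13*y^6)
Rect: 42x40=1680. Corner: (42-13)x(40-6)=986.
dim = 1680-986 = 694


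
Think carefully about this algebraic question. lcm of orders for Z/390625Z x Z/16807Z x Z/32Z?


Exponent = lcm of the cyclic orders; pairwise coprime => product.
5^8*7^5*2^5=390625*16807*32=210087500000


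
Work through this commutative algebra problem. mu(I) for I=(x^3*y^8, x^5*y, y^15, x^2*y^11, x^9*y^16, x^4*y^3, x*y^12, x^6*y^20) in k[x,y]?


Remove redundant (divisible by others).
x^6*y^20 redundant.
x^9*y^16 redundant.
Min: x^5*y, x^4*y^3, x^3*y^8, x^2*y^11, x*y^12, y^15
Count=6


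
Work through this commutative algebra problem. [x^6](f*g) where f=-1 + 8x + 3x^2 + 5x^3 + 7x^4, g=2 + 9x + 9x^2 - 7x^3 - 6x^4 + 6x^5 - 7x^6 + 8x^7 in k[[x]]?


[x^6] = sum a_i*b_j, i+j=6
  -1*-7=7
  8*6=48
  3*-6=-18
  5*-7=-35
  7*9=63
Sum=65


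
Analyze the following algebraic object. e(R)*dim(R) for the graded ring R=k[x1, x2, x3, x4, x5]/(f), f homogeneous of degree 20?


e(R)=deg(f)=20, dim(R)=5-1=4
e*dim=20*4=80


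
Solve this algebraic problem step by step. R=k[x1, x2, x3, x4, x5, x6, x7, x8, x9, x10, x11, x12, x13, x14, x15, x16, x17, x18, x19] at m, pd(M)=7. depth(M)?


pd+depth=depth(R)=19
depth=19-7=12


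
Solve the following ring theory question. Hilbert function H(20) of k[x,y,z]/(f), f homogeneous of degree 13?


C(22,2)-C(9,2)=231-36=195


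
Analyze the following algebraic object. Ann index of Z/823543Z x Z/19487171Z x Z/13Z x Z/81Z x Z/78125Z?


Exponent = lcm of the cyclic orders; pairwise coprime => product.
7^7*11^7*13^1*3^4*5^7=823543*19487171*13*81*78125=1320241796874703828125


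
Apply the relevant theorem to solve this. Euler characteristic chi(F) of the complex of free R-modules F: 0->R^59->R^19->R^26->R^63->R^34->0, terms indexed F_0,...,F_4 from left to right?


chi = sum (-1)^i * rank:
(-1)^0*59=59
(-1)^1*19=-19
(-1)^2*26=26
(-1)^3*63=-63
(-1)^4*34=34
chi=37


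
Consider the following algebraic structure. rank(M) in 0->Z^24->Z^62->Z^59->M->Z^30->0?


Alt sum=0:
(-1)^0*24 + (-1)^1*62 + (-1)^2*59 + (-1)^3*? + (-1)^4*30=0
rank(M)=51


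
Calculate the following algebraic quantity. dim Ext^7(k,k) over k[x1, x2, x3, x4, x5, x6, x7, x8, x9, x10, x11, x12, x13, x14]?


C(n,i)=C(14,7)=3432


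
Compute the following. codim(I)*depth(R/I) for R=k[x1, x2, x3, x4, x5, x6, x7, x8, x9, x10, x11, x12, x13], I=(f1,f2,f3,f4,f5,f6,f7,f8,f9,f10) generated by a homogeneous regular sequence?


codim=10, depth=dim(R/I)=13-10=3
Product=10*3=30


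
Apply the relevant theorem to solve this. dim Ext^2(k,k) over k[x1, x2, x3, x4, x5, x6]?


C(n,i)=C(6,2)=15


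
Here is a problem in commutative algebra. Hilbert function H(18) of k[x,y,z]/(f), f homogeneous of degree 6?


C(20,2)-C(14,2)=190-91=99


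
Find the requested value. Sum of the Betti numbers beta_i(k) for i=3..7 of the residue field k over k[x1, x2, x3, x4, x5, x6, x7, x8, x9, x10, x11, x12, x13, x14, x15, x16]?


Koszul resolution: beta_i(k)=C(n,i), n=16
C(16,3)=560, C(16,4)=1820, C(16,5)=4368, C(16,6)=8008, C(16,7)=11440
Sum=26196


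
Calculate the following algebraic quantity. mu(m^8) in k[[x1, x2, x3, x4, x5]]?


C(n+d-1,d)=C(12,8)=495


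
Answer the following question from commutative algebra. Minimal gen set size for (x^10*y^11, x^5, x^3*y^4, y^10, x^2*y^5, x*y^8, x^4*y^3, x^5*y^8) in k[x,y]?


Remove redundant (divisible by others).
x^10*y^11 redundant.
x^5*y^8 redundant.
Min: x^5, x^4*y^3, x^3*y^4, x^2*y^5, x*y^8, y^10
Count=6


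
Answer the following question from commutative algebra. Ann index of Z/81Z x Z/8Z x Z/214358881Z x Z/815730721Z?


Exponent = lcm of the cyclic orders; pairwise coprime => product.
3^4*2^3*11^8*13^8=81*8*214358881*815730721=113308712708972314248


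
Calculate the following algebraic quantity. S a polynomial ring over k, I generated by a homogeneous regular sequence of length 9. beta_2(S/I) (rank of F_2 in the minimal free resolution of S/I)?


Regular sequence => Koszul complex is the minimal free resolution.
Syz_1 minimally generated by Koszul relations f_i*e_j - f_j*e_i (i<j): mu(Syz_1) = beta_2 = C(m,2) = m(m-1)/2
m=9
9*8/2 = 36


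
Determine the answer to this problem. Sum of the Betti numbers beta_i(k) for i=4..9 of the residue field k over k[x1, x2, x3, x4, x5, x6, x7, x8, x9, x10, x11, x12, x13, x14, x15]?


Koszul resolution: beta_i(k)=C(n,i), n=15
C(15,4)=1365, C(15,5)=3003, C(15,6)=5005, C(15,7)=6435, C(15,8)=6435, C(15,9)=5005
Sum=27248


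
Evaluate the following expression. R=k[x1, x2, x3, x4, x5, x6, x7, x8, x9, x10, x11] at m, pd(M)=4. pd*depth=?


pd+depth=11
depth=11-4=7
pd*depth=4*7=28


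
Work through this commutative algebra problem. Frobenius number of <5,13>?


gcd(5,13)=1 => F=ab-a-b=5*13-5-13=65-18=47


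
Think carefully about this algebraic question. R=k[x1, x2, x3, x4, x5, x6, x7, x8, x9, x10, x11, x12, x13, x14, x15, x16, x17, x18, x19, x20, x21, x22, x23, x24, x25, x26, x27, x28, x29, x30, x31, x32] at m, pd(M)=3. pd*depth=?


pd+depth=32
depth=32-3=29
pd*depth=3*29=87


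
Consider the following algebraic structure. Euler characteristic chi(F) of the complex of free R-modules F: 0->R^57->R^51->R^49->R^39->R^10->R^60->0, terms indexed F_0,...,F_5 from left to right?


chi = sum (-1)^i * rank:
(-1)^0*57=57
(-1)^1*51=-51
(-1)^2*49=49
(-1)^3*39=-39
(-1)^4*10=10
(-1)^5*60=-60
chi=-34


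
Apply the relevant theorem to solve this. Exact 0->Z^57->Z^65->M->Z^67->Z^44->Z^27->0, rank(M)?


Alt sum=0:
(-1)^0*57 + (-1)^1*65 + (-1)^2*? + (-1)^3*67 + (-1)^4*44 + (-1)^5*27=0
rank(M)=58


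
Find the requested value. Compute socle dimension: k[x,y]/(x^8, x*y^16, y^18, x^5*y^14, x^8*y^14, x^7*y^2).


Socle = ann(m) = span of standard monomials u with x*u, y*u in I (staircase corners).
Redundant generators: x^8*y^14
Minimal generators: x^8, x^7*y^2, x^5*y^14, x*y^16, y^18
Corners: y^17, x^4y^15, x^6y^13, x^7y
Socle dim=4


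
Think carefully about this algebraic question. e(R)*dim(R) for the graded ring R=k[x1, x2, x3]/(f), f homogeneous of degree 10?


e(R)=deg(f)=10, dim(R)=3-1=2
e*dim=10*2=20


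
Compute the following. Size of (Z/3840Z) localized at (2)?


2-primary part: 3840=2^8*15
Size=2^8=256


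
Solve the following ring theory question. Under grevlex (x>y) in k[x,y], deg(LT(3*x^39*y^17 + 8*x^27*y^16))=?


LT: 3*x^39*y^17
deg_x=39, deg_y=17
Total=39+17=56


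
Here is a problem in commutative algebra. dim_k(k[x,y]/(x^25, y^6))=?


Basis: x^i*y^j, i<25, j<6
25*6=150


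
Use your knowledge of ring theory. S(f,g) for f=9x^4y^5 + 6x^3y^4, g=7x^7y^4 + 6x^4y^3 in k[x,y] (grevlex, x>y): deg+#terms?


LT(f)=9x^4y^5, LT(g)=7x^7y^4
lcm(LM)=x^7y^5
S(f,g) (scaled by 63 to clear denominators) = 7x^3*f - 9y*g = 42x^6y^4 - 54x^4y^4
2 terms, deg 10.
10+2=12


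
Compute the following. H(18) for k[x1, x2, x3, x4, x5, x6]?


C(d+n-1,n-1)=C(23,5)=33649


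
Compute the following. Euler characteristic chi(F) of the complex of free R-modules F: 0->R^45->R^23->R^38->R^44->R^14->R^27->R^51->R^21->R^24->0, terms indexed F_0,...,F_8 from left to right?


chi = sum (-1)^i * rank:
(-1)^0*45=45
(-1)^1*23=-23
(-1)^2*38=38
(-1)^3*44=-44
(-1)^4*14=14
(-1)^5*27=-27
(-1)^6*51=51
(-1)^7*21=-21
(-1)^8*24=24
chi=57


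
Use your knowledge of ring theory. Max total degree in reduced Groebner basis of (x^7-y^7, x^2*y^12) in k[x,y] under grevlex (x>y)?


LT(f1)=x^7, LT(f2)=x^2y^12, lcm=x^7y^12
S(f1,f2) = y^12*f1 - x^5*f2 = -y^19
Reduced GB = {f1, f2, y^19}; degrees 7, 14, 19
Max = 19


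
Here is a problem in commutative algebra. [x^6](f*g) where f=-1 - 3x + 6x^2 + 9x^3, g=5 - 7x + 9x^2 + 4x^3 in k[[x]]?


[x^6] = sum a_i*b_j, i+j=6
  9*4=36
Sum=36


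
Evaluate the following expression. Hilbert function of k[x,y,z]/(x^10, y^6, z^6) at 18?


Need i<10, j<6, k<6 with i+j+k=18.
For each i, j ranges over max(0,18-i-5)..min(5,18-i):
  i=0: j in [13,5] -> 0
  i=1: j in [12,5] -> 0
  i=2: j in [11,5] -> 0
  i=3: j in [10,5] -> 0
  i=4: j in [9,5] -> 0
  i=5: j in [8,5] -> 0
  i=6: j in [7,5] -> 0
  i=7: j in [6,5] -> 0
  i=8: j in [5,5] -> 1
  i=9: j in [4,5] -> 2
H(18) = 0+0+0+0+0+0+0+0+1+2 = 3


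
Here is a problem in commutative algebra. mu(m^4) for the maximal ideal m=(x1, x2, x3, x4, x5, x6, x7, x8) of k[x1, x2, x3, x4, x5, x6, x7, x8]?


Graded Nakayama: mu(m^d) = dim_k (m^d/m^(d+1)) = #degree-4 monomials in 8 vars
C(n+d-1,d)=C(11,4)=330


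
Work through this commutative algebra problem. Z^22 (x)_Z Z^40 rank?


rank(M(x)N) = rank(M)*rank(N)
22*40 = 880


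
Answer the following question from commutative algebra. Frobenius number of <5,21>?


gcd(5,21)=1 => F=ab-a-b=5*21-5-21=105-26=79


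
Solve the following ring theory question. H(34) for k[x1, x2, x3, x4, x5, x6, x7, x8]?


C(d+n-1,n-1)=C(41,7)=22481940


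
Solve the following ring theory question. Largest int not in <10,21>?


gcd(10,21)=1 => F=ab-a-b=10*21-10-21=210-31=179


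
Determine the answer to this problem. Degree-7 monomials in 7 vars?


C(d+n-1,n-1)=C(13,6)=1716


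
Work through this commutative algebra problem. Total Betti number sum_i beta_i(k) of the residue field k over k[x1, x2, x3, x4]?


Koszul resolution: beta_i(k)=C(n,i), n=4
sum_i C(4,i) = 2^4 = 16


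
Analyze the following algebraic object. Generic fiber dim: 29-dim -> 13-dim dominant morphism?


dim(fiber)=dim(X)-dim(Y)=29-13=16


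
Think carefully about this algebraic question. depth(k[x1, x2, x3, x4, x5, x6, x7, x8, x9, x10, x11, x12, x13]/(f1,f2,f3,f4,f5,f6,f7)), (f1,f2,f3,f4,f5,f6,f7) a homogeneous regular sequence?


depth(R)=13
depth(R/I)=13-7=6


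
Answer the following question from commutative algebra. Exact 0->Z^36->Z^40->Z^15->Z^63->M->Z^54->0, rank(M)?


Alt sum=0:
(-1)^0*36 + (-1)^1*40 + (-1)^2*15 + (-1)^3*63 + (-1)^4*? + (-1)^5*54=0
rank(M)=106


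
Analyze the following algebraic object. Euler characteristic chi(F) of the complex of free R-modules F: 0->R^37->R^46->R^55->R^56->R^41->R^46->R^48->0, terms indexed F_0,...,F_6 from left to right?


chi = sum (-1)^i * rank:
(-1)^0*37=37
(-1)^1*46=-46
(-1)^2*55=55
(-1)^3*56=-56
(-1)^4*41=41
(-1)^5*46=-46
(-1)^6*48=48
chi=33


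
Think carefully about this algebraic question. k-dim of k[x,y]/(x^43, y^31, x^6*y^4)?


k[x,y]/I, I = (x^43, y^31, x^6*y^4)
Rect: 43x31=1333. Corner: (43-6)x(31-4)=999.
dim = 1333-999 = 334


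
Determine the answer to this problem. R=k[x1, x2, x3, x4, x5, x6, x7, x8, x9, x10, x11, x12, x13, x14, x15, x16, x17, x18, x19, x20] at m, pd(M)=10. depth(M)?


pd+depth=depth(R)=20
depth=20-10=10


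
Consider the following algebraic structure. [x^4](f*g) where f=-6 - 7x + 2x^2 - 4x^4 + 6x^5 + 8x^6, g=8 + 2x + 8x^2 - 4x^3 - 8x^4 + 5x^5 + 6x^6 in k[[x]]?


[x^4] = sum a_i*b_j, i+j=4
  -6*-8=48
  -7*-4=28
  2*8=16
  -4*8=-32
Sum=60


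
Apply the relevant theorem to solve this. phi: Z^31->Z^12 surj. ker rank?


rank(ker) = 31-12 = 19


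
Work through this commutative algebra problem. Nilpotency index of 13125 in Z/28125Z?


13125^k mod 28125:
k=1: 13125
k=2: 0
First zero at k = 2


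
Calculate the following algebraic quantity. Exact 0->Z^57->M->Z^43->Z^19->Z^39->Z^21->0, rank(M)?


Alt sum=0:
(-1)^0*57 + (-1)^1*? + (-1)^2*43 + (-1)^3*19 + (-1)^4*39 + (-1)^5*21=0
rank(M)=99


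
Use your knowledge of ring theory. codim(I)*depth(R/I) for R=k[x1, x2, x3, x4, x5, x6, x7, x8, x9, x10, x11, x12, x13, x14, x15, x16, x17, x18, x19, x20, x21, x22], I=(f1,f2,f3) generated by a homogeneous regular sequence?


codim=3, depth=dim(R/I)=22-3=19
Product=3*19=57


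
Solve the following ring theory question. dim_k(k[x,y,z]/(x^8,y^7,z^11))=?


Basis: x^iy^jz^k, i<8,j<7,k<11
8*7*11=616


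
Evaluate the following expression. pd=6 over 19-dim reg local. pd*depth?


pd+depth=19
depth=19-6=13
pd*depth=6*13=78


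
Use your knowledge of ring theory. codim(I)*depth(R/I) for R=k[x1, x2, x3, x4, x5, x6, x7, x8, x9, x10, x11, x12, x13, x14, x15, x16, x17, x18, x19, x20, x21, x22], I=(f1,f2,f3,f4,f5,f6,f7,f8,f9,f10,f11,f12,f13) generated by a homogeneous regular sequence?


codim=13, depth=dim(R/I)=22-13=9
Product=13*9=117


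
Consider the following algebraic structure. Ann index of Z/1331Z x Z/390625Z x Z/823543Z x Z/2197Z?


Exponent = lcm of the cyclic orders; pairwise coprime => product.
11^3*5^8*7^7*13^3=1331*390625*823543*2197=940707111484765625


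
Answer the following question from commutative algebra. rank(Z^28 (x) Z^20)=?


rank(M(x)N) = rank(M)*rank(N)
28*20 = 560


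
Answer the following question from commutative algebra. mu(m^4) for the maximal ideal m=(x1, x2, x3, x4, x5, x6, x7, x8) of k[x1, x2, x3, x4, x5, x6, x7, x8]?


Graded Nakayama: mu(m^d) = dim_k (m^d/m^(d+1)) = #degree-4 monomials in 8 vars
C(n+d-1,d)=C(11,4)=330


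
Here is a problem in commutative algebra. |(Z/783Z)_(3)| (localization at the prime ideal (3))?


3-primary part: 783=3^3*29
Size=3^3=27


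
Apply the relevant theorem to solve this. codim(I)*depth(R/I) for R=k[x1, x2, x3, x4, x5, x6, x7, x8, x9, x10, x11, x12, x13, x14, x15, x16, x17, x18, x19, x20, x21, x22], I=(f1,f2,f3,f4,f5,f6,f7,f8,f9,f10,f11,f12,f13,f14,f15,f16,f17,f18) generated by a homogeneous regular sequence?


codim=18, depth=dim(R/I)=22-18=4
Product=18*4=72


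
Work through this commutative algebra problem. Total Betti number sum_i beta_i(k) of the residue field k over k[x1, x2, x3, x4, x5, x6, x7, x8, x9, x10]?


Koszul resolution: beta_i(k)=C(n,i), n=10
sum_i C(10,i) = 2^10 = 1024


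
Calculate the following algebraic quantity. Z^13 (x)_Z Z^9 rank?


rank(M(x)N) = rank(M)*rank(N)
13*9 = 117


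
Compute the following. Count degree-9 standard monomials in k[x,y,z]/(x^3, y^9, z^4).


Need i<3, j<9, k<4 with i+j+k=9.
For each i, j ranges over max(0,9-i-3)..min(8,9-i):
  i=0: j in [6,8] -> 3
  i=1: j in [5,8] -> 4
  i=2: j in [4,7] -> 4
H(9) = 3+4+4 = 11


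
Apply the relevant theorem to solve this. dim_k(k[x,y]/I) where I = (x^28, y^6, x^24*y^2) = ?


k[x,y]/I, I = (x^28, y^6, x^24*y^2)
Rect: 28x6=168. Corner: (28-24)x(6-2)=16.
dim = 168-16 = 152


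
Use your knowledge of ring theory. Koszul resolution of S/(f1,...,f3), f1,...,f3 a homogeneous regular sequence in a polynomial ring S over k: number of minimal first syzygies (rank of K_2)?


Regular sequence => Koszul complex is the minimal free resolution.
Syz_1 minimally generated by Koszul relations f_i*e_j - f_j*e_i (i<j): mu(Syz_1) = beta_2 = C(m,2) = m(m-1)/2
m=3
3*2/2 = 3


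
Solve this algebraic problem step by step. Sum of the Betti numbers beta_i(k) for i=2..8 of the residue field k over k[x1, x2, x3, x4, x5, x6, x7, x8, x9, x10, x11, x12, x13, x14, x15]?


Koszul resolution: beta_i(k)=C(n,i), n=15
C(15,2)=105, C(15,3)=455, C(15,4)=1365, C(15,5)=3003, C(15,6)=5005, C(15,7)=6435, C(15,8)=6435
Sum=22803


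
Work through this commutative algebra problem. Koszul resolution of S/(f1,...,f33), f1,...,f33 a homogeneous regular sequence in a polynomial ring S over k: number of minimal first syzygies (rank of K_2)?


Regular sequence => Koszul complex is the minimal free resolution.
Syz_1 minimally generated by Koszul relations f_i*e_j - f_j*e_i (i<j): mu(Syz_1) = beta_2 = C(m,2) = m(m-1)/2
m=33
33*32/2 = 528


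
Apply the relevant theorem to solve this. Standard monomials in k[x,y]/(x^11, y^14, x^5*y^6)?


k[x,y]/I, I = (x^11, y^14, x^5*y^6)
Rect: 11x14=154. Corner: (11-5)x(14-6)=48.
dim = 154-48 = 106


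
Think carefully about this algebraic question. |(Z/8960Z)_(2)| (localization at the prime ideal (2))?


2-primary part: 8960=2^8*35
Size=2^8=256


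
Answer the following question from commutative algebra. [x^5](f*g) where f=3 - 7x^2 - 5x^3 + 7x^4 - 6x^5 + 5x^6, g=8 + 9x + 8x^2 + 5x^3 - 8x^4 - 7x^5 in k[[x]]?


[x^5] = sum a_i*b_j, i+j=5
  3*-7=-21
  -7*5=-35
  -5*8=-40
  7*9=63
  -6*8=-48
Sum=-81


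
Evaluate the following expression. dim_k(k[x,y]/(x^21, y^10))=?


Basis: x^i*y^j, i<21, j<10
21*10=210


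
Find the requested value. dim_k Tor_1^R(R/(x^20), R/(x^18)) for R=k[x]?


Tor_1(R/I,R/J)=(I cap J)/IJ=(x^20)/(x^38)
dim=38-20=min(20,18)=18


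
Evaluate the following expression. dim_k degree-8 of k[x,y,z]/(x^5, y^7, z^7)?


Need i<5, j<7, k<7 with i+j+k=8.
For each i, j ranges over max(0,8-i-6)..min(6,8-i):
  i=0: j in [2,6] -> 5
  i=1: j in [1,6] -> 6
  i=2: j in [0,6] -> 7
  i=3: j in [0,5] -> 6
  i=4: j in [0,4] -> 5
H(8) = 5+6+7+6+5 = 29


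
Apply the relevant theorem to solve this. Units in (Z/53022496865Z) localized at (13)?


Local ring = Z/10604499373Z.
phi(10604499373) = 13^8*(13-1) = 9788768652


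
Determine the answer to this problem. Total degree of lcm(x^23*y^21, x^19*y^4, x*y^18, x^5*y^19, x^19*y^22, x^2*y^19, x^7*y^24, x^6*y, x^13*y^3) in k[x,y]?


lcm = componentwise max:
x: max(23,19,1,5,19,2,7,6,13)=23
y: max(21,4,18,19,22,19,24,1,3)=24
Total=23+24=47


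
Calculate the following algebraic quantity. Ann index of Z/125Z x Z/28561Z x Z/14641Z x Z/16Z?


Exponent = lcm of the cyclic orders; pairwise coprime => product.
5^3*13^4*11^4*2^4=125*28561*14641*16=836323202000


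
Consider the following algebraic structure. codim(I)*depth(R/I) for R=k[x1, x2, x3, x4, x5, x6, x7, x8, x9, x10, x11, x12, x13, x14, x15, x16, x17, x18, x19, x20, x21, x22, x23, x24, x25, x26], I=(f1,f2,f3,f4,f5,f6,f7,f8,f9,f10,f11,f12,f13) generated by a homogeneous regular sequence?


codim=13, depth=dim(R/I)=26-13=13
Product=13*13=169


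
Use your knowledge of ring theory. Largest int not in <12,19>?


gcd(12,19)=1 => F=ab-a-b=12*19-12-19=228-31=197


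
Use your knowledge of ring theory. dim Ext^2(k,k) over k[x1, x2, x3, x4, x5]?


C(n,i)=C(5,2)=10


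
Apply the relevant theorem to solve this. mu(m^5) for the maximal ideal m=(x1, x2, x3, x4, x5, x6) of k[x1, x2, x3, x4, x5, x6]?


Graded Nakayama: mu(m^d) = dim_k (m^d/m^(d+1)) = #degree-5 monomials in 6 vars
C(n+d-1,d)=C(10,5)=252


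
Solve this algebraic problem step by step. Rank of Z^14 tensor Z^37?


rank(M(x)N) = rank(M)*rank(N)
14*37 = 518


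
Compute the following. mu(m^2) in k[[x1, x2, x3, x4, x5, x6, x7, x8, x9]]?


C(n+d-1,d)=C(10,2)=45


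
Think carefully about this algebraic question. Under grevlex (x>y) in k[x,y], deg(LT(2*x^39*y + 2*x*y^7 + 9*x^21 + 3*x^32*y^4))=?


LT: 2*x^39*y
deg_x=39, deg_y=1
Total=39+1=40


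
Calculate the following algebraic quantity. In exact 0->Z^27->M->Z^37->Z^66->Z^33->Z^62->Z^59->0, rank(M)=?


Alt sum=0:
(-1)^0*27 + (-1)^1*? + (-1)^2*37 + (-1)^3*66 + (-1)^4*33 + (-1)^5*62 + (-1)^6*59=0
rank(M)=28


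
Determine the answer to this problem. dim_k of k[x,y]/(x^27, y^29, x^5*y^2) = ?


k[x,y]/I, I = (x^27, y^29, x^5*y^2)
Rect: 27x29=783. Corner: (27-5)x(29-2)=594.
dim = 783-594 = 189


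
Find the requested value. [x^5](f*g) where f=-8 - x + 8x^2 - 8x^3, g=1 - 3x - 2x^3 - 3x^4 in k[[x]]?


[x^5] = sum a_i*b_j, i+j=5
  -1*-3=3
  8*-2=-16
Sum=-13


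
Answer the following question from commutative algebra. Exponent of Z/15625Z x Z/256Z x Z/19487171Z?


Exponent = lcm of the cyclic orders; pairwise coprime => product.
5^6*2^8*11^7=15625*256*19487171=77948684000000


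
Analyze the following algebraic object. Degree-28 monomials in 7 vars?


C(d+n-1,n-1)=C(34,6)=1344904


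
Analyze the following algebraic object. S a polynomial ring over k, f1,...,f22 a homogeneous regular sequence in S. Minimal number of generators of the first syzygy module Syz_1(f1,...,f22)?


Regular sequence => Koszul complex is the minimal free resolution.
Syz_1 minimally generated by Koszul relations f_i*e_j - f_j*e_i (i<j): mu(Syz_1) = beta_2 = C(m,2) = m(m-1)/2
m=22
22*21/2 = 231


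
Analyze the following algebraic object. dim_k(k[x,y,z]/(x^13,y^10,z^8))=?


Basis: x^iy^jz^k, i<13,j<10,k<8
13*10*8=1040


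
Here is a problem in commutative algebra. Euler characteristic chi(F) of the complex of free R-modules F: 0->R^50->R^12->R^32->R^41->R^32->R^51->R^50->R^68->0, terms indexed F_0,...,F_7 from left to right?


chi = sum (-1)^i * rank:
(-1)^0*50=50
(-1)^1*12=-12
(-1)^2*32=32
(-1)^3*41=-41
(-1)^4*32=32
(-1)^5*51=-51
(-1)^6*50=50
(-1)^7*68=-68
chi=-8


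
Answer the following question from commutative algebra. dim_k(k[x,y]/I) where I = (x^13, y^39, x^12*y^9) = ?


k[x,y]/I, I = (x^13, y^39, x^12*y^9)
Rect: 13x39=507. Corner: (13-12)x(39-9)=30.
dim = 507-30 = 477


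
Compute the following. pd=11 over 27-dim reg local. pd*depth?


pd+depth=27
depth=27-11=16
pd*depth=11*16=176


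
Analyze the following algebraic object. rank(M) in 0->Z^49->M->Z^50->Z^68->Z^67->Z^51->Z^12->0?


Alt sum=0:
(-1)^0*49 + (-1)^1*? + (-1)^2*50 + (-1)^3*68 + (-1)^4*67 + (-1)^5*51 + (-1)^6*12=0
rank(M)=59


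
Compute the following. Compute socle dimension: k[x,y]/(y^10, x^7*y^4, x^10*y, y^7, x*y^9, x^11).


Socle = ann(m) = span of standard monomials u with x*u, y*u in I (staircase corners).
Redundant generators: x*y^9, y^10
Minimal generators: x^11, x^10*y, x^7*y^4, y^7
Corners: x^6y^6, x^9y^3, x^10
Socle dim=3


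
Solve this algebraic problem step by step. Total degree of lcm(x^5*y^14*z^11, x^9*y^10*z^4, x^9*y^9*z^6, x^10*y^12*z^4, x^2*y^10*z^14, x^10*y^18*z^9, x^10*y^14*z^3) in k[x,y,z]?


lcm = componentwise max:
x: max(5,9,9,10,2,10,10)=10
y: max(14,10,9,12,10,18,14)=18
z: max(11,4,6,4,14,9,3)=14
Total=10+18+14=42


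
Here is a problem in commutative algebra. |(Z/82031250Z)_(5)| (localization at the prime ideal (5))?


5-primary part: 82031250=5^9*42
Size=5^9=1953125


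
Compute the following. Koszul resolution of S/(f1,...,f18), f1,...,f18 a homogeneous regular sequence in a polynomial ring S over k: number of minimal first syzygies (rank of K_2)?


Regular sequence => Koszul complex is the minimal free resolution.
Syz_1 minimally generated by Koszul relations f_i*e_j - f_j*e_i (i<j): mu(Syz_1) = beta_2 = C(m,2) = m(m-1)/2
m=18
18*17/2 = 153


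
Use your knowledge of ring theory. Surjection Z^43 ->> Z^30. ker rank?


rank(ker) = 43-30 = 13


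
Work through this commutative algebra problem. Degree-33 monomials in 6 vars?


C(d+n-1,n-1)=C(38,5)=501942


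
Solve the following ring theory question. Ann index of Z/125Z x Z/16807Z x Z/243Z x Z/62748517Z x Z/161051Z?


Exponent = lcm of the cyclic orders; pairwise coprime => product.
5^3*7^5*3^5*13^7*11^5=125*16807*243*62748517*161051=5159093260109422008375


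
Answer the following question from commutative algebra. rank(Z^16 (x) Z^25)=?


rank(M(x)N) = rank(M)*rank(N)
16*25 = 400


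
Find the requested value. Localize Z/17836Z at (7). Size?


7-primary part: 17836=7^3*52
Size=7^3=343


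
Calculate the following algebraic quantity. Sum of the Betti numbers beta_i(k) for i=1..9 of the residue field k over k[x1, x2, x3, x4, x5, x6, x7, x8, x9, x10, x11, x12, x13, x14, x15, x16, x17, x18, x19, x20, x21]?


Koszul resolution: beta_i(k)=C(n,i), n=21
C(21,1)=21, C(21,2)=210, C(21,3)=1330, C(21,4)=5985, C(21,5)=20349, C(21,6)=54264, C(21,7)=116280, C(21,8)=203490, C(21,9)=293930
Sum=695859


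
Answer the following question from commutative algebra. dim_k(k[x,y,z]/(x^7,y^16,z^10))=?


Basis: x^iy^jz^k, i<7,j<16,k<10
7*16*10=1120


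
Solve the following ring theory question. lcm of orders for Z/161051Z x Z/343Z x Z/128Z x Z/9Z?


Exponent = lcm of the cyclic orders; pairwise coprime => product.
11^5*7^3*2^7*3^2=161051*343*128*9=63637047936


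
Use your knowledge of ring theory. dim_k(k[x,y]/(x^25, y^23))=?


Basis: x^i*y^j, i<25, j<23
25*23=575


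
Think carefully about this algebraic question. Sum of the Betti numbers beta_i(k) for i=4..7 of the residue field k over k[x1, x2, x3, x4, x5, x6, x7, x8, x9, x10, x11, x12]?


Koszul resolution: beta_i(k)=C(n,i), n=12
C(12,4)=495, C(12,5)=792, C(12,6)=924, C(12,7)=792
Sum=3003


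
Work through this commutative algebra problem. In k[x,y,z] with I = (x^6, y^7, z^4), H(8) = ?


Need i<6, j<7, k<4 with i+j+k=8.
For each i, j ranges over max(0,8-i-3)..min(6,8-i):
  i=0: j in [5,6] -> 2
  i=1: j in [4,6] -> 3
  i=2: j in [3,6] -> 4
  i=3: j in [2,5] -> 4
  i=4: j in [1,4] -> 4
  i=5: j in [0,3] -> 4
H(8) = 2+3+4+4+4+4 = 21


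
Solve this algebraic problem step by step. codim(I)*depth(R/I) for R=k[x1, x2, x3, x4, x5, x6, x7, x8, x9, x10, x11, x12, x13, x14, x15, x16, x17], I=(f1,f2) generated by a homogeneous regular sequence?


codim=2, depth=dim(R/I)=17-2=15
Product=2*15=30


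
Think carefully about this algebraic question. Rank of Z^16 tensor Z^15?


rank(M(x)N) = rank(M)*rank(N)
16*15 = 240


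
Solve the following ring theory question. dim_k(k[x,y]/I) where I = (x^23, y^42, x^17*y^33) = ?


k[x,y]/I, I = (x^23, y^42, x^17*y^33)
Rect: 23x42=966. Corner: (23-17)x(42-33)=54.
dim = 966-54 = 912


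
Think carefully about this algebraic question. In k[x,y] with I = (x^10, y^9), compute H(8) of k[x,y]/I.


k[x,y], I = (x^10, y^9), d = 8
Need i < 10 and d-i < 9.
Range: 0 <= i <= 8.
H(8) = 9


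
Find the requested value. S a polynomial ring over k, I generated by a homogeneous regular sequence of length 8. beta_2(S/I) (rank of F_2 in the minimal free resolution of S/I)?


Regular sequence => Koszul complex is the minimal free resolution.
Syz_1 minimally generated by Koszul relations f_i*e_j - f_j*e_i (i<j): mu(Syz_1) = beta_2 = C(m,2) = m(m-1)/2
m=8
8*7/2 = 28


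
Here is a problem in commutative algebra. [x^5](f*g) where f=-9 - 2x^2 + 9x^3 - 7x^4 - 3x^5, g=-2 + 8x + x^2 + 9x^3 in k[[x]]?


[x^5] = sum a_i*b_j, i+j=5
  -2*9=-18
  9*1=9
  -7*8=-56
  -3*-2=6
Sum=-59


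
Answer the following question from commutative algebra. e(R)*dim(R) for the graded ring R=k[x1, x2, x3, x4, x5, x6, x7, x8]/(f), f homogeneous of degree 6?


e(R)=deg(f)=6, dim(R)=8-1=7
e*dim=6*7=42


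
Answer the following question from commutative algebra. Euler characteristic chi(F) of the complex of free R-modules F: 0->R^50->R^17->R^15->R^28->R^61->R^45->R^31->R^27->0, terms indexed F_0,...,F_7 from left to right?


chi = sum (-1)^i * rank:
(-1)^0*50=50
(-1)^1*17=-17
(-1)^2*15=15
(-1)^3*28=-28
(-1)^4*61=61
(-1)^5*45=-45
(-1)^6*31=31
(-1)^7*27=-27
chi=40


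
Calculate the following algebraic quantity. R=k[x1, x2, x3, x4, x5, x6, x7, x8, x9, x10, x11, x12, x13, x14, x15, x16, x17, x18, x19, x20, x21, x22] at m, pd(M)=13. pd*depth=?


pd+depth=22
depth=22-13=9
pd*depth=13*9=117


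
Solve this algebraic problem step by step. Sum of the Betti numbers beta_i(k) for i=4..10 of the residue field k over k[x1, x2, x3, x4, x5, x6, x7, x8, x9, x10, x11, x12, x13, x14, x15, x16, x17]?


Koszul resolution: beta_i(k)=C(n,i), n=17
C(17,4)=2380, C(17,5)=6188, C(17,6)=12376, C(17,7)=19448, C(17,8)=24310, C(17,9)=24310, C(17,10)=19448
Sum=108460


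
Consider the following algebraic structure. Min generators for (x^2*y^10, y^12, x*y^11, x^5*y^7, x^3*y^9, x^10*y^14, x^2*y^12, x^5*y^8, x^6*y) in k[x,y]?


Remove redundant (divisible by others).
x^10*y^14 redundant.
x^2*y^12 redundant.
x^5*y^8 redundant.
Min: x^6*y, x^5*y^7, x^3*y^9, x^2*y^10, x*y^11, y^12
Count=6


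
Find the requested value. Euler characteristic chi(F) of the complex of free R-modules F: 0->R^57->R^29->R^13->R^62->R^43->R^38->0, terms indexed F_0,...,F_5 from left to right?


chi = sum (-1)^i * rank:
(-1)^0*57=57
(-1)^1*29=-29
(-1)^2*13=13
(-1)^3*62=-62
(-1)^4*43=43
(-1)^5*38=-38
chi=-16


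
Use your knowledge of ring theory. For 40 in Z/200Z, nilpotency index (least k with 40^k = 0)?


40^k mod 200:
k=1: 40
k=2: 0
First zero at k = 2


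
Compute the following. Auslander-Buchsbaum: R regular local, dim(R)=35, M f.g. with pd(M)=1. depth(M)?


pd+depth=depth(R)=35
depth=35-1=34


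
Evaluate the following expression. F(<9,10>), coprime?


gcd(9,10)=1 => F=ab-a-b=9*10-9-10=90-19=71


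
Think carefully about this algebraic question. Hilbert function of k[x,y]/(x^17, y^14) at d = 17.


k[x,y], I = (x^17, y^14), d = 17
Need i < 17 and d-i < 14.
Range: 4 <= i <= 16.
H(17) = 13


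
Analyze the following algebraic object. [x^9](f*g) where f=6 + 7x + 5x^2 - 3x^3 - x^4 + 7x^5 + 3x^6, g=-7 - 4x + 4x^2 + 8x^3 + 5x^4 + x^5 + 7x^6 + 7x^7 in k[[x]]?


[x^9] = sum a_i*b_j, i+j=9
  5*7=35
  -3*7=-21
  -1*1=-1
  7*5=35
  3*8=24
Sum=72


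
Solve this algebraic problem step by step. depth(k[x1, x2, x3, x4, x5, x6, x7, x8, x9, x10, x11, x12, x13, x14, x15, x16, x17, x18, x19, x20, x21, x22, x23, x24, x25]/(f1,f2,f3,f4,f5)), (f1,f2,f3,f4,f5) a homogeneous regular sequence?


depth(R)=25
depth(R/I)=25-5=20


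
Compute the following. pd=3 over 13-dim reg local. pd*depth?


pd+depth=13
depth=13-3=10
pd*depth=3*10=30


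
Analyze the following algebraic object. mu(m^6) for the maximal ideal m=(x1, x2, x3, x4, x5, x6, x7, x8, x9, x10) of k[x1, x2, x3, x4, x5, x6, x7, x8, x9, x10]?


Graded Nakayama: mu(m^d) = dim_k (m^d/m^(d+1)) = #degree-6 monomials in 10 vars
C(n+d-1,d)=C(15,6)=5005


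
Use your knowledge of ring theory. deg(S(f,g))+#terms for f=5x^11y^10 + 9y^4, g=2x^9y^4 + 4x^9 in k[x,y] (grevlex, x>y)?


LT(f)=5x^11y^10, LT(g)=2x^9y^4
lcm(LM)=x^11y^10
S(f,g) (scaled by 10 to clear denominators) = 2*f - 5x^2y^6*g = -20x^11y^6 + 18y^4
2 terms, deg 17.
17+2=19


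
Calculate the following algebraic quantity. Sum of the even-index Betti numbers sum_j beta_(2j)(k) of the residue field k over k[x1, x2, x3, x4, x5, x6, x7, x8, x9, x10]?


Koszul resolution: beta_i(k)=C(n,i), n=10
sum_even C(10,i) = 2^(n-1) = 2^9 = 512


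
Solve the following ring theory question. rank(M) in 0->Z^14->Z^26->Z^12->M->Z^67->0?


Alt sum=0:
(-1)^0*14 + (-1)^1*26 + (-1)^2*12 + (-1)^3*? + (-1)^4*67=0
rank(M)=67


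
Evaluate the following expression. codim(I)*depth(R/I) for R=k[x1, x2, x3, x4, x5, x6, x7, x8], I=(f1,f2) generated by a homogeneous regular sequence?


codim=2, depth=dim(R/I)=8-2=6
Product=2*6=12


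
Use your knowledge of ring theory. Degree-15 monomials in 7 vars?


C(d+n-1,n-1)=C(21,6)=54264


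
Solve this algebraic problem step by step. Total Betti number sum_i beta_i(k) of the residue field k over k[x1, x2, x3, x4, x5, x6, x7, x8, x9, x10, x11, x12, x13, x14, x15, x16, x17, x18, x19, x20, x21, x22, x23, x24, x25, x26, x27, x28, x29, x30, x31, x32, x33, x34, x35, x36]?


Koszul resolution: beta_i(k)=C(n,i), n=36
sum_i C(36,i) = 2^36 = 68719476736


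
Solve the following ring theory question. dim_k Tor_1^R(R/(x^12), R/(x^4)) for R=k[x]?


Tor_1(R/I,R/J)=(I cap J)/IJ=(x^12)/(x^16)
dim=16-12=min(12,4)=4


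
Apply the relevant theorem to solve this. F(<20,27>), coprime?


gcd(20,27)=1 => F=ab-a-b=20*27-20-27=540-47=493


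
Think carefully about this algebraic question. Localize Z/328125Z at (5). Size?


5-primary part: 328125=5^6*21
Size=5^6=15625


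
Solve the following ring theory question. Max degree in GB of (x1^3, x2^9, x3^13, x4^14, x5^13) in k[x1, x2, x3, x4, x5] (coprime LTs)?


Pure powers, coprime LTs => already GB.
Degrees: 3, 9, 13, 14, 13
Max=14


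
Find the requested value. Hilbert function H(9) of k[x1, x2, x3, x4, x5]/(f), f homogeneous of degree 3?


C(13,4)-C(10,4)=715-210=505


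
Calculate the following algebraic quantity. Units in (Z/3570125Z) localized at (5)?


Local ring = Z/125Z.
phi(125) = 5^2*(5-1) = 100


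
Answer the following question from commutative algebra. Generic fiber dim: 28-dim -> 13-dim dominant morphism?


dim(fiber)=dim(X)-dim(Y)=28-13=15


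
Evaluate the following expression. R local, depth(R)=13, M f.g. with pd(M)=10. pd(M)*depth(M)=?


pd+depth=13
depth=13-10=3
pd*depth=10*3=30


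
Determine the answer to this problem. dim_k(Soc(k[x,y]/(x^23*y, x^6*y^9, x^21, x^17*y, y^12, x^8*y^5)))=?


Socle = ann(m) = span of standard monomials u with x*u, y*u in I (staircase corners).
Redundant generators: x^23*y
Minimal generators: x^21, x^17*y, x^8*y^5, x^6*y^9, y^12
Corners: x^5y^11, x^7y^8, x^16y^4, x^20
Socle dim=4


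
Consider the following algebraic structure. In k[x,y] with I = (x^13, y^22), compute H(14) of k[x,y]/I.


k[x,y], I = (x^13, y^22), d = 14
Need i < 13 and d-i < 22.
Range: 0 <= i <= 12.
H(14) = 13


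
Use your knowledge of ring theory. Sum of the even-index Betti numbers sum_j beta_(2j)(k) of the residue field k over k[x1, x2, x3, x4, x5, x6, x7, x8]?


Koszul resolution: beta_i(k)=C(n,i), n=8
sum_even C(8,i) = 2^(n-1) = 2^7 = 128


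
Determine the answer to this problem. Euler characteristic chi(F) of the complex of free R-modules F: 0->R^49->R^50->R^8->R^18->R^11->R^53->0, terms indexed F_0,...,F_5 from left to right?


chi = sum (-1)^i * rank:
(-1)^0*49=49
(-1)^1*50=-50
(-1)^2*8=8
(-1)^3*18=-18
(-1)^4*11=11
(-1)^5*53=-53
chi=-53


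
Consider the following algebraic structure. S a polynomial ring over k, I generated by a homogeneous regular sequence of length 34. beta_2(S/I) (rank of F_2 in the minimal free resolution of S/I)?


Regular sequence => Koszul complex is the minimal free resolution.
Syz_1 minimally generated by Koszul relations f_i*e_j - f_j*e_i (i<j): mu(Syz_1) = beta_2 = C(m,2) = m(m-1)/2
m=34
34*33/2 = 561


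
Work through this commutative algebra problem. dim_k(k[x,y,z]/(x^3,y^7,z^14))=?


Basis: x^iy^jz^k, i<3,j<7,k<14
3*7*14=294


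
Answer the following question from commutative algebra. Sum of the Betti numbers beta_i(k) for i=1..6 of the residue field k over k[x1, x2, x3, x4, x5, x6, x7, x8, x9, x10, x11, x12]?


Koszul resolution: beta_i(k)=C(n,i), n=12
C(12,1)=12, C(12,2)=66, C(12,3)=220, C(12,4)=495, C(12,5)=792, C(12,6)=924
Sum=2509


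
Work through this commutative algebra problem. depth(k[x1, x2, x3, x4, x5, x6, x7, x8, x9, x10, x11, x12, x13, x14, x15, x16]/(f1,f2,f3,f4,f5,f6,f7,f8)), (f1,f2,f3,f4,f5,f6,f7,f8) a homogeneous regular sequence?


depth(R)=16
depth(R/I)=16-8=8


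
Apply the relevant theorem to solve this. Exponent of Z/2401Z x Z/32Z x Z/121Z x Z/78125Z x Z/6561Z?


Exponent = lcm of the cyclic orders; pairwise coprime => product.
7^4*2^5*11^2*5^7*3^8=2401*32*121*78125*6561=4765270702500000


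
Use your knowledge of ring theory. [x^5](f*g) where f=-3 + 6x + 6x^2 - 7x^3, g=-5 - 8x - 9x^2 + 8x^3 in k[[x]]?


[x^5] = sum a_i*b_j, i+j=5
  6*8=48
  -7*-9=63
Sum=111


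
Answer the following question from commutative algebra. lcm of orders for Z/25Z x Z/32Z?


Exponent = lcm of the cyclic orders; pairwise coprime => product.
5^2*2^5=25*32=800


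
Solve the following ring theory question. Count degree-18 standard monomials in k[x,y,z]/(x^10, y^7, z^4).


Need i<10, j<7, k<4 with i+j+k=18.
For each i, j ranges over max(0,18-i-3)..min(6,18-i):
  i=0: j in [15,6] -> 0
  i=1: j in [14,6] -> 0
  i=2: j in [13,6] -> 0
  i=3: j in [12,6] -> 0
  i=4: j in [11,6] -> 0
  i=5: j in [10,6] -> 0
  i=6: j in [9,6] -> 0
  i=7: j in [8,6] -> 0
  i=8: j in [7,6] -> 0
  i=9: j in [6,6] -> 1
H(18) = 0+0+0+0+0+0+0+0+0+1 = 1


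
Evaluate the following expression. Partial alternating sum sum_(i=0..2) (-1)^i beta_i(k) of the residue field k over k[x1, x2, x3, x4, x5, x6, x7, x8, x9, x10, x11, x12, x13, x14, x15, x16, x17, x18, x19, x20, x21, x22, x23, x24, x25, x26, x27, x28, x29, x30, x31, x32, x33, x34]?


Koszul resolution: beta_i(k)=C(n,i), n=34
sum_(i=0..p) (-1)^i C(n,i) = (-1)^p C(n-1,p)
(-1)^2*C(33,2) = (-1)^2*528 = 528


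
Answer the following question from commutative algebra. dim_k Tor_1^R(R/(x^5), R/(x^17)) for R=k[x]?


Tor_1(R/I,R/J)=(I cap J)/IJ=(x^17)/(x^22)
dim=22-17=min(5,17)=5
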